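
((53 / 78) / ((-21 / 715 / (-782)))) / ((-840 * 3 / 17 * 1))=-3875201 / 31752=-122.05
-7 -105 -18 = -130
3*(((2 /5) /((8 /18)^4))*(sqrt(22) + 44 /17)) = 216513 /2720 + 19683*sqrt(22) /640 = 223.85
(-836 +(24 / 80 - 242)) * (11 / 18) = -658.59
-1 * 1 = -1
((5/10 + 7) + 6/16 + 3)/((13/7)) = 609/104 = 5.86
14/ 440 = 7/ 220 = 0.03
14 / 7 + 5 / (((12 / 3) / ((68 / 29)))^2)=3127 / 841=3.72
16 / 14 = 8 / 7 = 1.14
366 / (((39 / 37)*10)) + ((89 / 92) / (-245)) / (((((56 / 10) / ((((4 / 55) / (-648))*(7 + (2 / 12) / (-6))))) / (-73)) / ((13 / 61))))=1114842267406253 / 32106674920320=34.72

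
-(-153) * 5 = 765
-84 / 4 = -21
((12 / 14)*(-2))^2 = 144 / 49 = 2.94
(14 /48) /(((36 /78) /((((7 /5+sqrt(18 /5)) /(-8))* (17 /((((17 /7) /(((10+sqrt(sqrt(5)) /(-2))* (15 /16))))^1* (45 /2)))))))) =-0.70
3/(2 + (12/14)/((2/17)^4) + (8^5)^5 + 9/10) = 840/10578100921628005279932667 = 0.00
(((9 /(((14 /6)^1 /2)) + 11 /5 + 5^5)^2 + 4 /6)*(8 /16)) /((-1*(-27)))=18058377151 /99225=181994.23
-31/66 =-0.47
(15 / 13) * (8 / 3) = 40 / 13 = 3.08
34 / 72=17 / 36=0.47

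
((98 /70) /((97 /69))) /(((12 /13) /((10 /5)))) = 2093 /970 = 2.16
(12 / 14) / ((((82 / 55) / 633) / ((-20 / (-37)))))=2088900 / 10619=196.71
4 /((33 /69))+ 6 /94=4357 /517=8.43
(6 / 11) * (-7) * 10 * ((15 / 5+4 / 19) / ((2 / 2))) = -25620 / 209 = -122.58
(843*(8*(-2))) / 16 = -843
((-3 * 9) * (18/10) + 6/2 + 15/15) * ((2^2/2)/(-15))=5.95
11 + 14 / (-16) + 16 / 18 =793 / 72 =11.01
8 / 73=0.11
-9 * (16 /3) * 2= -96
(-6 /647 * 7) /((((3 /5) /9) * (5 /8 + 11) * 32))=-105 /40114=-0.00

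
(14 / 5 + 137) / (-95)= -699 / 475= -1.47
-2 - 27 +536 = 507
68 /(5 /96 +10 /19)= 124032 /1055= 117.57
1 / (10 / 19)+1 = 29 / 10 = 2.90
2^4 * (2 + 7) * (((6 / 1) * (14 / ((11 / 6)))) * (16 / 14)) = 82944 / 11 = 7540.36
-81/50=-1.62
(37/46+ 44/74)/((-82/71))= -169051/139564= -1.21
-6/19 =-0.32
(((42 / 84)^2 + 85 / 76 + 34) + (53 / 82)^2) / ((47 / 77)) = 352036223 / 6004532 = 58.63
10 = 10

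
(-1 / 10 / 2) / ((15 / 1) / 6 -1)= -1 / 30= -0.03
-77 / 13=-5.92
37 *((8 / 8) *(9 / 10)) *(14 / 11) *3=6993 / 55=127.15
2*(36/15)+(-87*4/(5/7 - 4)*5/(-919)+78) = 8689818/105685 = 82.22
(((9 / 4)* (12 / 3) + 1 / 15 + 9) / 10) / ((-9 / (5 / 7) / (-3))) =271 / 630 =0.43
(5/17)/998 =5/16966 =0.00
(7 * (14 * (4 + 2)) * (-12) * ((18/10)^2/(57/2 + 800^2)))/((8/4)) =-571536/32001425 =-0.02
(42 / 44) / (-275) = -21 / 6050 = -0.00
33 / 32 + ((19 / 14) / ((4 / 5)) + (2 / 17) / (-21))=31097 / 11424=2.72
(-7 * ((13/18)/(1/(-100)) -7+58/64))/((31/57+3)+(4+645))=599963/714144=0.84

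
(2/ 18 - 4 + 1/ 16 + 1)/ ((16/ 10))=-2035/ 1152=-1.77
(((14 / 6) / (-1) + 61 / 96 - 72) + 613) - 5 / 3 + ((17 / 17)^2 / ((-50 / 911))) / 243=104501749 / 194400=537.56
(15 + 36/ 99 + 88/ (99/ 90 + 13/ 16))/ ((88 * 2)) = 103297/ 296208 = 0.35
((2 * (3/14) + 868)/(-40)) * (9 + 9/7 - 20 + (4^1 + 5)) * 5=30395/392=77.54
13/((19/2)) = 26/19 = 1.37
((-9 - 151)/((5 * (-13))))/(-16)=-2/13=-0.15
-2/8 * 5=-5/4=-1.25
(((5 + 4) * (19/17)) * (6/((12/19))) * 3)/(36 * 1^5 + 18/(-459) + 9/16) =233928/29803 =7.85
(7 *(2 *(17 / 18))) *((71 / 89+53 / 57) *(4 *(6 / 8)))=1042916 / 15219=68.53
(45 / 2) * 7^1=315 / 2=157.50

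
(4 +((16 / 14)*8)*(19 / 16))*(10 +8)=1872 / 7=267.43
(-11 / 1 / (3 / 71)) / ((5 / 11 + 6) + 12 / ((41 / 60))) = -352231 / 32493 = -10.84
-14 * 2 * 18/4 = -126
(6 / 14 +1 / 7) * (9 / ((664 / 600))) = 2700 / 581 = 4.65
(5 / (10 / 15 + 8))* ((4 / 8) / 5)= 3 / 52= 0.06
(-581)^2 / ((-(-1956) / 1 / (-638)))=-107681959 / 978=-110104.25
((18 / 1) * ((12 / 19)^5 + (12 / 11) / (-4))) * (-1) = 84440610 / 27237089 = 3.10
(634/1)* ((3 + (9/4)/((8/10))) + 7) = 64985/8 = 8123.12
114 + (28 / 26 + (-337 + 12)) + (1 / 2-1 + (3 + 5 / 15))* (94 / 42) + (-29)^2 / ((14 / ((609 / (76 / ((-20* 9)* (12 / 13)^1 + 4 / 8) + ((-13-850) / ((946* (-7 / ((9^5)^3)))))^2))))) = -203.58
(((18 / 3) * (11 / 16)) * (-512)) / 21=-704 / 7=-100.57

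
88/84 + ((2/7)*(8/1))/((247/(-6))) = 5146/5187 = 0.99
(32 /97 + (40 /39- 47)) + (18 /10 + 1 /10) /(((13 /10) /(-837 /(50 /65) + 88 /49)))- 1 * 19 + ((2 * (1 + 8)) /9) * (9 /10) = -611903755 /370734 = -1650.52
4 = 4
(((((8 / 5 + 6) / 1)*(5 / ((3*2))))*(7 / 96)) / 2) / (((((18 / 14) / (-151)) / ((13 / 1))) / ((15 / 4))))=-9137765 / 6912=-1322.01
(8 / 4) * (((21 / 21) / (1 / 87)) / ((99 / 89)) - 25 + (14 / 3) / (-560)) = 106.41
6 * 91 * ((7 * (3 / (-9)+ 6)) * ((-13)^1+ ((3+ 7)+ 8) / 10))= -1212848 / 5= -242569.60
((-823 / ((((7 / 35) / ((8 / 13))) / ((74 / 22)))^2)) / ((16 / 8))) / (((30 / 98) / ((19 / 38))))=-4416613040 / 61347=-71993.95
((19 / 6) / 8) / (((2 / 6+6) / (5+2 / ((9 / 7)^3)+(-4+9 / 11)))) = 11063 / 64152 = 0.17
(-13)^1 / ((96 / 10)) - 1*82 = -4001 / 48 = -83.35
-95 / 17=-5.59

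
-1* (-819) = 819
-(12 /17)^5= -248832 /1419857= -0.18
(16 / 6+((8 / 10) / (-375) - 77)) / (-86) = 139379 / 161250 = 0.86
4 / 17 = 0.24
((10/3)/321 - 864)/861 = -832022/829143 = -1.00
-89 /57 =-1.56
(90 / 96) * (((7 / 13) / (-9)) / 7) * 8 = -5 / 78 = -0.06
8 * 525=4200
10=10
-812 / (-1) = 812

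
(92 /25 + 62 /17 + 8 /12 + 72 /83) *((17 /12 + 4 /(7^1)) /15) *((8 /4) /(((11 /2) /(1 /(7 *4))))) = 39150478 /2566785375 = 0.02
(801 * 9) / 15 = 2403 / 5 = 480.60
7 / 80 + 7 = 567 / 80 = 7.09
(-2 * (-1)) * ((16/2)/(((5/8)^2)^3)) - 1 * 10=4038054/15625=258.44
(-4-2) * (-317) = 1902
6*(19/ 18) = 19/ 3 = 6.33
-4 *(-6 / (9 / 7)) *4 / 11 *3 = 224 / 11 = 20.36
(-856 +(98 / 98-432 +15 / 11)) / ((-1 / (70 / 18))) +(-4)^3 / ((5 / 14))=795382 / 165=4820.50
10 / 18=5 / 9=0.56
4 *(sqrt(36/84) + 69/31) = 11.52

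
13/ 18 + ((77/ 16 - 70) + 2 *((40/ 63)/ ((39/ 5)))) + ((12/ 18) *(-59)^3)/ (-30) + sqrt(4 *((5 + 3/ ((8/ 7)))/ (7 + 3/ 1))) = 4501.42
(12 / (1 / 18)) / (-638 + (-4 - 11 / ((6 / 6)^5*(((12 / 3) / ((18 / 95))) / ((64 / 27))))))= -30780 / 91661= -0.34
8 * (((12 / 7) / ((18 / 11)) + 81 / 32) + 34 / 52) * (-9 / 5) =-110931 / 1820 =-60.95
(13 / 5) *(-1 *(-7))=91 / 5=18.20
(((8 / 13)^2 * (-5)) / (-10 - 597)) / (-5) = -64 / 102583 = -0.00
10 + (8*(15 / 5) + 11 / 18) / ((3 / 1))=983 / 54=18.20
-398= -398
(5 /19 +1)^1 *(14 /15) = 112 /95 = 1.18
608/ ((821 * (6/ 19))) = 5776/ 2463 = 2.35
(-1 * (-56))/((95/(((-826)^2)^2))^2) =12134682162632276246214656/9025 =1344563120513271606228.77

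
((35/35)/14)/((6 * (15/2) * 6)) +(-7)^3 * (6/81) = -3557/140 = -25.41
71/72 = 0.99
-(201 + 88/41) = -8329/41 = -203.15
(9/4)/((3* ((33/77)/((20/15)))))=7/3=2.33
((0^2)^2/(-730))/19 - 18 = -18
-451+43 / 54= -24311 / 54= -450.20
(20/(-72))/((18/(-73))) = 365/324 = 1.13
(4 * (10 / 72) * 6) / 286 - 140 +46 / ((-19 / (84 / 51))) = -19950317 / 138567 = -143.98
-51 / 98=-0.52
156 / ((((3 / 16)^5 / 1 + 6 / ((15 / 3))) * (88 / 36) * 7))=7.60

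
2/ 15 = 0.13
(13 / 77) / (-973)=-13 / 74921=-0.00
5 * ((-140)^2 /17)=98000 /17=5764.71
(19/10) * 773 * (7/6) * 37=3803933/60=63398.88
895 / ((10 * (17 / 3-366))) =-537 / 2162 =-0.25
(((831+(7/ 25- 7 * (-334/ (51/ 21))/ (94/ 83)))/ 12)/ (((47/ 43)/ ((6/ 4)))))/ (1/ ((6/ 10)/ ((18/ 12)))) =1444135349/ 18776500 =76.91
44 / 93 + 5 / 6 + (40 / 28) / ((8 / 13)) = 3149 / 868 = 3.63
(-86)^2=7396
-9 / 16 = -0.56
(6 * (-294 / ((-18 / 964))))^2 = 8924958784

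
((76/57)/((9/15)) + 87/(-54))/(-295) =-11/5310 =-0.00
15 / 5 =3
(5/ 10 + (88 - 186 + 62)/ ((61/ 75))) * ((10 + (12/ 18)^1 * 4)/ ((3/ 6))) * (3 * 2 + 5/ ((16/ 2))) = -5376373/ 732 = -7344.77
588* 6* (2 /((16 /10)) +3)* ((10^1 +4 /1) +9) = 344862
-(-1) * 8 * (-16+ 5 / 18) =-1132 / 9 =-125.78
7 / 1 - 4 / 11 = 73 / 11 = 6.64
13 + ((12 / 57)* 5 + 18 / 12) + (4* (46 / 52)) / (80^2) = 12293237 / 790400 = 15.55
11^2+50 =171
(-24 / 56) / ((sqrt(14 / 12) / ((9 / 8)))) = -27 * sqrt(42) / 392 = -0.45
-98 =-98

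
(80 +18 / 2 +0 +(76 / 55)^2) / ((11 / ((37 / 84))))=3391679 / 931700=3.64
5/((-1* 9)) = -5/9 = -0.56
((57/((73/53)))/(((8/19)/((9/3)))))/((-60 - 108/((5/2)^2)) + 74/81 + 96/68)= -311993775/79310704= -3.93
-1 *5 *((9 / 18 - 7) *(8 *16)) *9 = 37440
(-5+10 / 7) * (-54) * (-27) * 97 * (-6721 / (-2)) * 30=-356446554750 / 7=-50920936392.86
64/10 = 32/5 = 6.40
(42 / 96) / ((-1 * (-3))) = 7 / 48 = 0.15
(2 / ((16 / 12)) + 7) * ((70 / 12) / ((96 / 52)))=26.86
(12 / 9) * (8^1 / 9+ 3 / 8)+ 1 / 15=473 / 270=1.75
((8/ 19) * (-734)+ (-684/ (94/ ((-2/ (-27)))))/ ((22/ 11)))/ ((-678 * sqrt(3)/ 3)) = 414337 * sqrt(3)/ 908181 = 0.79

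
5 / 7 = 0.71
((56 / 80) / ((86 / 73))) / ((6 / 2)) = 511 / 2580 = 0.20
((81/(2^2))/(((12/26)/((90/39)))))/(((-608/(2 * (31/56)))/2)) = -12555/34048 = -0.37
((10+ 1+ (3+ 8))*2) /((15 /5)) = 14.67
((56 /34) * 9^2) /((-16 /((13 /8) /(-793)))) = 567 /33184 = 0.02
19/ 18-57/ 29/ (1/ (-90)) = 92891/ 522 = 177.95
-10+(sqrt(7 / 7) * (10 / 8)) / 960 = -7679 / 768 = -10.00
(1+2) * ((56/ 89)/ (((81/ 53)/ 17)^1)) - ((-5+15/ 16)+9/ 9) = 925043/ 38448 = 24.06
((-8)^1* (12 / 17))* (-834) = 80064 / 17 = 4709.65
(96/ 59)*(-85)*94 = -13000.68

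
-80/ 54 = -40/ 27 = -1.48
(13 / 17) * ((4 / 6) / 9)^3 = 104 / 334611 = 0.00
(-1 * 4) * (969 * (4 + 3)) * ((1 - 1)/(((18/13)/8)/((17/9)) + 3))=0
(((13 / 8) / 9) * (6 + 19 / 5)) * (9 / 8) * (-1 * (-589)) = 375193 / 320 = 1172.48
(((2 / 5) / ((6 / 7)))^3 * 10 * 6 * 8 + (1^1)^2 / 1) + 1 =11426 / 225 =50.78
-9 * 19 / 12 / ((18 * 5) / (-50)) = 95 / 12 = 7.92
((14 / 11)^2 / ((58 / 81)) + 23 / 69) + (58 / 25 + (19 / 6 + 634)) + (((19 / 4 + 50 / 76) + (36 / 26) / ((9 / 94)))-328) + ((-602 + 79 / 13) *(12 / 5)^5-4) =-510512439710111 / 10834037500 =-47121.16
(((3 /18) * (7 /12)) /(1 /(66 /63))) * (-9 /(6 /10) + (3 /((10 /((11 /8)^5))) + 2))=-41543557 /35389440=-1.17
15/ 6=5/ 2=2.50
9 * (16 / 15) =48 / 5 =9.60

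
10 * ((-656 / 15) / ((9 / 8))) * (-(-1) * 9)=-10496 / 3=-3498.67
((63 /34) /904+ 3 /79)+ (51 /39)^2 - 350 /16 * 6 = -53141111219 /410356336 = -129.50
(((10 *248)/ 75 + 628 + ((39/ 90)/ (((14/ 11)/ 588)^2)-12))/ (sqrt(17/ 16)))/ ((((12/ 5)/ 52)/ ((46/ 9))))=3341915824 *sqrt(17)/ 1377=10006588.19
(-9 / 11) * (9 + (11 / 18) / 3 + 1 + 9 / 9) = -55 / 6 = -9.17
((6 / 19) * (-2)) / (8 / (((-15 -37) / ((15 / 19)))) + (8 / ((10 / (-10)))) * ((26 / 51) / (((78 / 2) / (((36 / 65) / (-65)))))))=430950 / 82267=5.24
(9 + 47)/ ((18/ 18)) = 56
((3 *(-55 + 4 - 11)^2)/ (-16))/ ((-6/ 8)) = 961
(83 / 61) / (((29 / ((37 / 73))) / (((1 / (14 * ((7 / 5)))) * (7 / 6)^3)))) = 107485 / 55787184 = 0.00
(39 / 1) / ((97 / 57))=2223 / 97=22.92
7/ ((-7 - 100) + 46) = -7/ 61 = -0.11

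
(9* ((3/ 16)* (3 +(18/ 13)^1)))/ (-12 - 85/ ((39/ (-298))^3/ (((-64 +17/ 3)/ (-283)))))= 5962065993/ 6288665424448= 0.00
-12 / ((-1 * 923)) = 12 / 923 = 0.01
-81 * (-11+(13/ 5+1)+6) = 567/ 5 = 113.40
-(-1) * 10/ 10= 1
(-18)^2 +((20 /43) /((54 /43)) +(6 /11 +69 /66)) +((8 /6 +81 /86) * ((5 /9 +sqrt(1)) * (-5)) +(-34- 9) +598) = 863.27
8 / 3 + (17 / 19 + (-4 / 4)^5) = 146 / 57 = 2.56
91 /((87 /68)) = 6188 /87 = 71.13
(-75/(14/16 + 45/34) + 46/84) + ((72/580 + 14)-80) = -181074851/1820910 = -99.44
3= 3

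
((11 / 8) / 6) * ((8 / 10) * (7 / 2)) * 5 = 77 / 24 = 3.21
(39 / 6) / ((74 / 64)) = 208 / 37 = 5.62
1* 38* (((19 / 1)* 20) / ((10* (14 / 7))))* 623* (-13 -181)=-87262364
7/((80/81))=567/80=7.09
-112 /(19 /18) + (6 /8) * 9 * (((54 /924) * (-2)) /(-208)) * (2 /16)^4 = -529010781687 /4985716736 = -106.11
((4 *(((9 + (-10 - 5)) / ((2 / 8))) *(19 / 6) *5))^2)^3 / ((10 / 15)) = 18499193143296000000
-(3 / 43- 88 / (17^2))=2917 / 12427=0.23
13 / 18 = 0.72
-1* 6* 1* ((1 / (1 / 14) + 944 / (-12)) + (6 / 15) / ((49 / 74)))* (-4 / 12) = -94172 / 735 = -128.13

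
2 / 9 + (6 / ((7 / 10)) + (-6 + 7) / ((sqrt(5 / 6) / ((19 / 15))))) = 19 * sqrt(30) / 75 + 554 / 63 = 10.18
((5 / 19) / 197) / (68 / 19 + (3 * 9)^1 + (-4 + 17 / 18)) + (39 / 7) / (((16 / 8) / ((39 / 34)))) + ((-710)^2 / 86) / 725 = 12416333602039 / 1100696767492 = 11.28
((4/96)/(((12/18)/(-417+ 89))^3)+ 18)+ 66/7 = -4962284.57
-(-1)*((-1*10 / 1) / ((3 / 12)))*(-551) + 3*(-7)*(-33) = 22733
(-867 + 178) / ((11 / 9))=-6201 / 11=-563.73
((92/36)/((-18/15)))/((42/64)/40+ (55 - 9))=-73600/1590327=-0.05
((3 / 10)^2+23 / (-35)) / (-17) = 397 / 11900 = 0.03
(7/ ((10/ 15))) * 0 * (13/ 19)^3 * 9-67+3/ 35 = -2342/ 35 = -66.91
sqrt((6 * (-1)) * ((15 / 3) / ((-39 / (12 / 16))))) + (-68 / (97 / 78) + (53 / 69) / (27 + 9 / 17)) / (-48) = 1.90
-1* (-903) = 903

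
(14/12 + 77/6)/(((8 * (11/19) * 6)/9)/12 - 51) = -2394/8677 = -0.28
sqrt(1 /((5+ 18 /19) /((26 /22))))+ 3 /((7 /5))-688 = -4801 /7+ sqrt(307021) /1243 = -685.41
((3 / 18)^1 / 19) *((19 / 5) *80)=8 / 3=2.67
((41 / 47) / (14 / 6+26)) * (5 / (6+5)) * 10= 1230 / 8789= 0.14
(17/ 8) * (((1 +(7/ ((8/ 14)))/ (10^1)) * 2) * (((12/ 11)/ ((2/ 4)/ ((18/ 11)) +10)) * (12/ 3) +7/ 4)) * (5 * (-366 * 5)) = -49116950205/ 261184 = -188054.97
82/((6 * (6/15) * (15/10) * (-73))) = -205/657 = -0.31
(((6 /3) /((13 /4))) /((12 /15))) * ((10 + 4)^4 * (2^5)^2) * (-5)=-1966899200 /13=-151299938.46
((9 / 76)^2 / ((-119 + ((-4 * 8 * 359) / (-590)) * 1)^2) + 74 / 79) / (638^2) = 40941027434231 / 17790772654452343744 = 0.00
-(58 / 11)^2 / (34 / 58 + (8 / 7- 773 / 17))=2902291 / 4566298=0.64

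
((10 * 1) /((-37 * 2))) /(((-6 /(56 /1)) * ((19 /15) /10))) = 7000 /703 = 9.96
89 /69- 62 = -4189 /69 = -60.71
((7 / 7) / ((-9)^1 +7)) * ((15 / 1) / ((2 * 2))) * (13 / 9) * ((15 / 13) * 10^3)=-3125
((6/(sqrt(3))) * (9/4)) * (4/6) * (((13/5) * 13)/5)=507 * sqrt(3)/25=35.13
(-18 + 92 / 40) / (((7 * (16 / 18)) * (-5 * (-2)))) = -1413 / 5600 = -0.25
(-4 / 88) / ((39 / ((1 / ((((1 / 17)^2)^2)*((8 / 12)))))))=-83521 / 572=-146.02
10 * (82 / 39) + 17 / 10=22.73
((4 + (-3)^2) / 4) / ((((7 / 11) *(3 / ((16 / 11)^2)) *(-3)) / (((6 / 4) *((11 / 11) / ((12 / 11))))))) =-104 / 63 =-1.65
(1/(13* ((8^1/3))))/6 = 1/208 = 0.00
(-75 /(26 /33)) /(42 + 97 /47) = -116325 /53846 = -2.16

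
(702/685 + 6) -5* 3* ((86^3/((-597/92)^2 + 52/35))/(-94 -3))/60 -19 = 21991914476487/858100165135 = 25.63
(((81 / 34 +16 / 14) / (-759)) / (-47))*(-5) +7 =59427023 / 8490174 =7.00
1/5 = 0.20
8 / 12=2 / 3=0.67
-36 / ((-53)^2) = -36 / 2809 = -0.01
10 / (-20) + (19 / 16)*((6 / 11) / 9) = -113 / 264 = -0.43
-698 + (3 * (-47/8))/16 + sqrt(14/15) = -89485/128 + sqrt(210)/15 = -698.14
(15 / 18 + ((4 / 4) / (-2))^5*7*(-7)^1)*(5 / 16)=1135 / 1536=0.74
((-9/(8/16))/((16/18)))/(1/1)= -81/4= -20.25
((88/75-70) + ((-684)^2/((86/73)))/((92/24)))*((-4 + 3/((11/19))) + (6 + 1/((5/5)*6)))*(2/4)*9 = 33859303157/9890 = 3423589.80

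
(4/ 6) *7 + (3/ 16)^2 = 3611/ 768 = 4.70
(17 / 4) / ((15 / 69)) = 391 / 20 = 19.55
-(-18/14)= 9/7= 1.29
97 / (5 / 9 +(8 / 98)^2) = 2096073 / 12149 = 172.53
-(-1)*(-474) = -474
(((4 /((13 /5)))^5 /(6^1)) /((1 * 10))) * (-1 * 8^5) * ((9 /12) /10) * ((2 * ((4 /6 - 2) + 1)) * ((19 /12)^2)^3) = 3010936384000 /812017791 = 3707.97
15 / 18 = 5 / 6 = 0.83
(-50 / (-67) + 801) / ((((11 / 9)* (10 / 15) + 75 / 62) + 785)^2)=150529859892 / 116295311334547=0.00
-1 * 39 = -39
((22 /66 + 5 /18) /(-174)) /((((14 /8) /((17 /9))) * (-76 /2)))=187 /1874502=0.00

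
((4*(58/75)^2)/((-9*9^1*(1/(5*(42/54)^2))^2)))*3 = -32307856/39858075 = -0.81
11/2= 5.50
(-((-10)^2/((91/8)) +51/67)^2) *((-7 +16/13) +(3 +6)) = -20352084486/69036331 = -294.80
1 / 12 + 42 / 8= 5.33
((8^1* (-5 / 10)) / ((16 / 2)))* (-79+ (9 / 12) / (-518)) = 163691 / 4144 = 39.50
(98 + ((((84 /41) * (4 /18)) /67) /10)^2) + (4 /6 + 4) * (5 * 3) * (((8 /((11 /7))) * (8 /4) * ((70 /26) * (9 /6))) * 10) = 7012152633290462 /242792839575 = 28881.22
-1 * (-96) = 96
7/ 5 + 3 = 22/ 5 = 4.40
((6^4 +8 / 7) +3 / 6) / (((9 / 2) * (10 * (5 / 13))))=74.97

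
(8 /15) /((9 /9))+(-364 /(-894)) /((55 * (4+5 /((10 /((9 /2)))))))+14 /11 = 1110778 /614625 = 1.81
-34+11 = -23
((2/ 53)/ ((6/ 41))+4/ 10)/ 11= 523/ 8745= 0.06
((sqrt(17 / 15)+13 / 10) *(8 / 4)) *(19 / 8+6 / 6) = 9 *sqrt(255) / 20+351 / 40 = 15.96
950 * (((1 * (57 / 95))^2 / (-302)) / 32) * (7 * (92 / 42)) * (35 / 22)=-45885 / 53152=-0.86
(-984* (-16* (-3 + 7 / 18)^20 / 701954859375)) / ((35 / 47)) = 5331370607951421104811591417856806727 / 815635475571837732678006053760000000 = 6.54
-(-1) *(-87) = -87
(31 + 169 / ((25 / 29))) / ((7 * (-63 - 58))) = -516 / 1925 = -0.27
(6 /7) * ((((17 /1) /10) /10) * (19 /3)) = 323 /350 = 0.92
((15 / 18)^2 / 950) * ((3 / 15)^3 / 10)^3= 1 / 2671875000000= 0.00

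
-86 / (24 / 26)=-559 / 6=-93.17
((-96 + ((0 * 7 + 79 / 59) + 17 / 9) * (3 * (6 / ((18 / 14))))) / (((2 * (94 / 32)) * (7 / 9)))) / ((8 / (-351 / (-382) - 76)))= 386906690 / 3707501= 104.36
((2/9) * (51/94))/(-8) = -17/1128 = -0.02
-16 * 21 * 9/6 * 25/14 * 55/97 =-510.31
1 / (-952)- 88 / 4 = -20945 / 952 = -22.00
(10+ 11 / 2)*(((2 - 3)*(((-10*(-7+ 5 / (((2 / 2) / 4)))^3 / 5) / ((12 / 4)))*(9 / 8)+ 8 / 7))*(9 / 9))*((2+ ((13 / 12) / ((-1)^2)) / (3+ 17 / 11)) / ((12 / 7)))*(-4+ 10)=383897893 / 1920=199946.82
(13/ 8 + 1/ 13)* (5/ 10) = 177/ 208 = 0.85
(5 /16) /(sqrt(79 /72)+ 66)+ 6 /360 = 402653 /18813180 - 15*sqrt(158) /2508424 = 0.02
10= 10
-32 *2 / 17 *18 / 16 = -72 / 17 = -4.24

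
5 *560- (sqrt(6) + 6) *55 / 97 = 271270 / 97- 55 *sqrt(6) / 97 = 2795.21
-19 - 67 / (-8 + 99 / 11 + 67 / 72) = -7465 / 139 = -53.71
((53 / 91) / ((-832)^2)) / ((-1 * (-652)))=53 / 41071034368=0.00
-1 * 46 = -46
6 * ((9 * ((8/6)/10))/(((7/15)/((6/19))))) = 648/133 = 4.87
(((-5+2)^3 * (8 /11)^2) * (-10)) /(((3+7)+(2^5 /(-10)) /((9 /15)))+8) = 25920 /2299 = 11.27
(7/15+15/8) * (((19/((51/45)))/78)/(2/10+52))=26695/2768688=0.01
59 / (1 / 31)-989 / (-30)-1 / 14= 195499 / 105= 1861.90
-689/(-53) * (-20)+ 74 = -186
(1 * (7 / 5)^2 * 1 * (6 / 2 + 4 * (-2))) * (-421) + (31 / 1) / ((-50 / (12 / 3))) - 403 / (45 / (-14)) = 955957 / 225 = 4248.70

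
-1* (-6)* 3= 18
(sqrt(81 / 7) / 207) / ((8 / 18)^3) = 0.19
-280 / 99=-2.83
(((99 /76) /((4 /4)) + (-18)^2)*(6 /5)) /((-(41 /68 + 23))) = -840582 /50825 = -16.54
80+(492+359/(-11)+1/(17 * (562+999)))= 157444032/291907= 539.36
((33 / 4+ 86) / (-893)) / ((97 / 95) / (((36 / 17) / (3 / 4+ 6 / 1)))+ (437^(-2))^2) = -14472497819260 / 446284614786031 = -0.03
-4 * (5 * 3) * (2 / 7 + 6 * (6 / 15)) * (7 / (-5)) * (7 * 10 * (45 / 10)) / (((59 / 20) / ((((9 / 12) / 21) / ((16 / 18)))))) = 967.88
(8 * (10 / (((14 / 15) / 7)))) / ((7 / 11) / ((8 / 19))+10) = 52800 / 1013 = 52.12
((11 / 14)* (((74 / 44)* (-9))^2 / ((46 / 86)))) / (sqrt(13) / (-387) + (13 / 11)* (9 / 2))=20298342339* sqrt(13) / 660158458778 + 6427193306067 / 101562839812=63.39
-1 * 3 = -3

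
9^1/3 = 3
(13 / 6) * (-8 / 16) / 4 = -13 / 48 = -0.27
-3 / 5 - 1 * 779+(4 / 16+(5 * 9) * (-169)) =-167687 / 20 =-8384.35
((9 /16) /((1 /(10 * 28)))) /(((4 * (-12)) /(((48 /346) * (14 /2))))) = -2205 /692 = -3.19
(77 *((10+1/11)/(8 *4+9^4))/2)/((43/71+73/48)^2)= 4512219264/346257826337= 0.01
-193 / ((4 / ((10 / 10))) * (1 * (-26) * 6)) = 0.31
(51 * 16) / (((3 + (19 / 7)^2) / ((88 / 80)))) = 54978 / 635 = 86.58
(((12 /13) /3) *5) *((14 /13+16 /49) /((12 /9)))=13410 /8281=1.62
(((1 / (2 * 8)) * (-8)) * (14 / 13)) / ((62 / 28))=-98 / 403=-0.24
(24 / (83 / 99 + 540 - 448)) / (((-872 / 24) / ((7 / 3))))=-2376 / 143117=-0.02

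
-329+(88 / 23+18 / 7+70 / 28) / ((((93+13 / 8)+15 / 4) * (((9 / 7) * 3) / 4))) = -53581781 / 162909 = -328.91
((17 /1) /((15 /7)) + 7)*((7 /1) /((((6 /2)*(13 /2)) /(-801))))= -279104 /65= -4293.91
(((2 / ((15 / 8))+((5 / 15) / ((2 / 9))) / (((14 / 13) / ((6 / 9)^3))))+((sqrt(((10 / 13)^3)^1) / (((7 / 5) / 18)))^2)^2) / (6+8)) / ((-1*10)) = -1476610753748471 / 36505880488350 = -40.45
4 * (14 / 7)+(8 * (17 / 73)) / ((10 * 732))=534377 / 66795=8.00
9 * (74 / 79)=666 / 79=8.43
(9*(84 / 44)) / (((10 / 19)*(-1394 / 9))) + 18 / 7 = 2533887 / 1073380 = 2.36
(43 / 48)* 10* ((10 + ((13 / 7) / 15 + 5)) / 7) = 17071 / 882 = 19.35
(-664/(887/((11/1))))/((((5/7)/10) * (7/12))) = -175296/887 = -197.63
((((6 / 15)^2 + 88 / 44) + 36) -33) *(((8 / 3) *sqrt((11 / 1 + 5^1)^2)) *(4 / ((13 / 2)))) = 44032 / 325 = 135.48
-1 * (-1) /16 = 1 /16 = 0.06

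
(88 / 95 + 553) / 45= 5847 / 475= 12.31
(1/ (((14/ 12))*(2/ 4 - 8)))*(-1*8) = 32/ 35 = 0.91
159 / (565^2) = 159 / 319225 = 0.00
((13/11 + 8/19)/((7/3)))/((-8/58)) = -29145/5852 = -4.98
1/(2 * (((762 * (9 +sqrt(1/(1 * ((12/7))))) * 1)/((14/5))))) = 126/612775 - 7 * sqrt(21)/1838325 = 0.00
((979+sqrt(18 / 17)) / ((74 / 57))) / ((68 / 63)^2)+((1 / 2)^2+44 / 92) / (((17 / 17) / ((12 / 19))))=678699*sqrt(34) / 5816992+96856458135 / 149530912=648.42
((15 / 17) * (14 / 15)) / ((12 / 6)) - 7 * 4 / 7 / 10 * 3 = -67 / 85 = -0.79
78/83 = 0.94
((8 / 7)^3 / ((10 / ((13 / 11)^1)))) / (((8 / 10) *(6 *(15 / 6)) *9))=832 / 509355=0.00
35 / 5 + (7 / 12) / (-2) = 6.71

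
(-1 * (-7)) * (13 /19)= 91 /19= 4.79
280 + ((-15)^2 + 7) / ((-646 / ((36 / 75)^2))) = 56508296 / 201875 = 279.92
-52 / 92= -13 / 23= -0.57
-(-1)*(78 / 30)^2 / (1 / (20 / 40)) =169 / 50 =3.38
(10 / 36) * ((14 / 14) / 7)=5 / 126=0.04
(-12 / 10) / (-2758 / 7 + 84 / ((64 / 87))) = 96 / 22385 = 0.00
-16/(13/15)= -240/13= -18.46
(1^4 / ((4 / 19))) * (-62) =-589 / 2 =-294.50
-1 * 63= -63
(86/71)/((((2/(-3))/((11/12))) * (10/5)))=-473/568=-0.83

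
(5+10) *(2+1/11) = 345/11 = 31.36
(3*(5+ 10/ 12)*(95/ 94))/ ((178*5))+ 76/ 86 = 1300227/ 1438952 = 0.90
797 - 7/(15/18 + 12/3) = 23071/29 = 795.55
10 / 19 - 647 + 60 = -11143 / 19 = -586.47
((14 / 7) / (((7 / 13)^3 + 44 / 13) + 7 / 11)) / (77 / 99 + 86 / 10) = 1087515 / 21300028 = 0.05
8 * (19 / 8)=19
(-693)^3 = -332812557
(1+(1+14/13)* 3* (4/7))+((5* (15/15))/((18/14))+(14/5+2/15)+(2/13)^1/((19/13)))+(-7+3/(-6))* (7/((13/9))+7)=-462989/5985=-77.36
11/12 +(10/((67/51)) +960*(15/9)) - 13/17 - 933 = 9222673/13668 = 674.76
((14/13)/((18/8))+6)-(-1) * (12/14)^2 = 7.21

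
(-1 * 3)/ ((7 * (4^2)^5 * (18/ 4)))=-1/ 11010048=-0.00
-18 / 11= -1.64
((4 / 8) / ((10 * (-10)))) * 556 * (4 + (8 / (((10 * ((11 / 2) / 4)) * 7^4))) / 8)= -36711568 / 3301375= -11.12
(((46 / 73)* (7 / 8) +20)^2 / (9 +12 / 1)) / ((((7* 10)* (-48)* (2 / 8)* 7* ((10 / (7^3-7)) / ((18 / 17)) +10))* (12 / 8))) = -0.00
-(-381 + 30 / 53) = 20163 / 53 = 380.43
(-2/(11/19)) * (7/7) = -38/11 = -3.45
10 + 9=19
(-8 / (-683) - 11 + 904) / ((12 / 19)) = 3862871 / 2732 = 1413.94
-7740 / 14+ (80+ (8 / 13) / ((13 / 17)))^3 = 17807922080082 / 33787663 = 527053.97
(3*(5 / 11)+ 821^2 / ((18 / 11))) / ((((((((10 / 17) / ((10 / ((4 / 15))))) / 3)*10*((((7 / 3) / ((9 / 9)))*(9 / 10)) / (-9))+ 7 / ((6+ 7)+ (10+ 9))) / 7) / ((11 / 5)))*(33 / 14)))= 13029221.45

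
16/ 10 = 8/ 5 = 1.60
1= 1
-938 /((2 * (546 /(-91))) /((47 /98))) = 3149 /84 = 37.49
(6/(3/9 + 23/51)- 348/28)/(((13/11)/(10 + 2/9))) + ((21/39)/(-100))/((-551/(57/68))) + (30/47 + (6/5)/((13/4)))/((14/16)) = -101669239513/2530273200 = -40.18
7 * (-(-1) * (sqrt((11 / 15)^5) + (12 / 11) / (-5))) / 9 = -28 / 165 + 847 * sqrt(165) / 30375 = 0.19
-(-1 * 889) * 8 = 7112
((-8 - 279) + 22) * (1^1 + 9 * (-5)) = 11660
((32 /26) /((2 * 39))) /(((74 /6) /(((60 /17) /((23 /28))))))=13440 /2444923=0.01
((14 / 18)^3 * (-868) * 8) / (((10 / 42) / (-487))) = 6682739.86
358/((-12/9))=-537/2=-268.50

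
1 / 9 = 0.11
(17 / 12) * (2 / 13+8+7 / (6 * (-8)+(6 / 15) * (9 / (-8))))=50447 / 4446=11.35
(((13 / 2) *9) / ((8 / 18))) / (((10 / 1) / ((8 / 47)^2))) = 4212 / 11045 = 0.38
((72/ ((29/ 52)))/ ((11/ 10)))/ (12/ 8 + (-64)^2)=14976/ 522841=0.03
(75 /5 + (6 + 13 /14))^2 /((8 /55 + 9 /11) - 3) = -5183695 /21952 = -236.14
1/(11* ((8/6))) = 3/44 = 0.07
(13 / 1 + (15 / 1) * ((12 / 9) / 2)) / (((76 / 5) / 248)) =7130 / 19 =375.26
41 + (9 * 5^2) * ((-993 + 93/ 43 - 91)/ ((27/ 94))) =-109314361/ 129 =-847398.15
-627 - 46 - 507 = -1180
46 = 46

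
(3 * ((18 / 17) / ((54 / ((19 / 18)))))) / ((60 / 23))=437 / 18360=0.02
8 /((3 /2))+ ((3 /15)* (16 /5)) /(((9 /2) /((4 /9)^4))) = 7881392 /1476225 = 5.34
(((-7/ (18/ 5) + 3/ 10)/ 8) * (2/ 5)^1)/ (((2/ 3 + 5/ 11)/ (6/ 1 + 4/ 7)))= -253/ 525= -0.48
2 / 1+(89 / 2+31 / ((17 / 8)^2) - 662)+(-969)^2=542367667 / 578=938352.37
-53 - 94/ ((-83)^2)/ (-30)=-5476708/ 103335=-53.00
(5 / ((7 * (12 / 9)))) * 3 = 45 / 28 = 1.61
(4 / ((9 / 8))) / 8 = 4 / 9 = 0.44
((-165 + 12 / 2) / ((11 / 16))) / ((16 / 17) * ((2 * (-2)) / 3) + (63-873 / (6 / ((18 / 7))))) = 454104 / 613393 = 0.74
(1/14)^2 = 1/196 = 0.01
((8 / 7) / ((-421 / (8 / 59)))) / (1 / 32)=-0.01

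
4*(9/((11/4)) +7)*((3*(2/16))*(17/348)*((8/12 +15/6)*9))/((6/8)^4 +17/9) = 9.73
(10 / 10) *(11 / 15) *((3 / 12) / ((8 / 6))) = 11 / 80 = 0.14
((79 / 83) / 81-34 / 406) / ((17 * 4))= -49127 / 46402146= -0.00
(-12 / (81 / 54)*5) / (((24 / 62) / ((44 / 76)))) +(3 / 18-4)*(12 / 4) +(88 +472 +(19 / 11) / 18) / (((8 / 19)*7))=25008451 / 210672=118.71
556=556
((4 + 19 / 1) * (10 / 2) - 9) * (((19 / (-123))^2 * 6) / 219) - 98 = -108156334 / 1104417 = -97.93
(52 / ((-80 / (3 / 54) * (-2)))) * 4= 13 / 180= 0.07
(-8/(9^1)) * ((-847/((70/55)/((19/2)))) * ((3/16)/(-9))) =-25289/216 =-117.08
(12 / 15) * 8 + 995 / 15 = 1091 / 15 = 72.73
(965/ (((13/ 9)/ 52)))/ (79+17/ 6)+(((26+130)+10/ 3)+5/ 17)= 14627671/ 25041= 584.15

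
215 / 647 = 0.33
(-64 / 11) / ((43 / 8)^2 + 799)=-4096 / 582835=-0.01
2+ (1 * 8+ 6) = 16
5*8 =40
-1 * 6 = -6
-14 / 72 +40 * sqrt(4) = 2873 / 36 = 79.81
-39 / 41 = -0.95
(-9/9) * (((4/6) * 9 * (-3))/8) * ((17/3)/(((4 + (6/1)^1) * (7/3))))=153/280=0.55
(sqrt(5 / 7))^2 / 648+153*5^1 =3470045 / 4536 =765.00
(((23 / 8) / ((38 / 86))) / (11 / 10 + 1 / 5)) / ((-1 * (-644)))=215 / 27664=0.01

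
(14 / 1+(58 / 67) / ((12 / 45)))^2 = 5340721 / 17956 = 297.43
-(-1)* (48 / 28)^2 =2.94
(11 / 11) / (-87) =-1 / 87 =-0.01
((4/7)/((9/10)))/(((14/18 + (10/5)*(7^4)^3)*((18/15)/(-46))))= -184/209280262485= -0.00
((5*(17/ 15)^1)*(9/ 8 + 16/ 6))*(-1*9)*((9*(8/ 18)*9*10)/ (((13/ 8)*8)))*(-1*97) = 519435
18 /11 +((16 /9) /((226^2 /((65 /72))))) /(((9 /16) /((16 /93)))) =15582689594 /9522698823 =1.64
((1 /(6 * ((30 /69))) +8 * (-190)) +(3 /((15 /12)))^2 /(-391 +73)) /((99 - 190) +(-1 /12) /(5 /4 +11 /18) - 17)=1618866931 /115100100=14.06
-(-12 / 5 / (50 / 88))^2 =-278784 / 15625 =-17.84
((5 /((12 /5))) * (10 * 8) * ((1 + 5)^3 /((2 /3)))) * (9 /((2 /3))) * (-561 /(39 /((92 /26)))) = -6270858000 /169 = -37105668.64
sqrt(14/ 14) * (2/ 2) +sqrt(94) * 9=1 +9 * sqrt(94)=88.26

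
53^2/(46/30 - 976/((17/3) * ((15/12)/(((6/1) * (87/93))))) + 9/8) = -177641160/48741199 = -3.64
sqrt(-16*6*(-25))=20*sqrt(6)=48.99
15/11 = 1.36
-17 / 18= -0.94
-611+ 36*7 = -359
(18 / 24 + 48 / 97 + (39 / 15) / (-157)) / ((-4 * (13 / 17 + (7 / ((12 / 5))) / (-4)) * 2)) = -19079661 / 4416410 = -4.32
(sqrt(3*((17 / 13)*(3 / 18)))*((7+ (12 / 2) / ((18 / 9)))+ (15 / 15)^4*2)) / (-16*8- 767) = -6*sqrt(442) / 11635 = -0.01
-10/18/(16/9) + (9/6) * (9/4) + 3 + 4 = 161/16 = 10.06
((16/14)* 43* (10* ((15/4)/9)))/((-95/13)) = -11180/399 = -28.02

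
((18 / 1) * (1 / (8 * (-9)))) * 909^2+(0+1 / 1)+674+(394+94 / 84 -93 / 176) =-759530437 / 3696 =-205500.66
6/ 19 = 0.32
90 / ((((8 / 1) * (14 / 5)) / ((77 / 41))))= 2475 / 328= 7.55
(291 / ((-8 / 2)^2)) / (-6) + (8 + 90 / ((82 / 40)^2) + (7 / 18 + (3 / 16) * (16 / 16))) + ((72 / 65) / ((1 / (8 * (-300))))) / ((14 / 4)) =-32275144673 / 44055648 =-732.60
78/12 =13/2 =6.50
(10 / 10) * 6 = 6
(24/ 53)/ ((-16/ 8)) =-12/ 53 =-0.23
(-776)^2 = 602176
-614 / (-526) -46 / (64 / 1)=3775 / 8416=0.45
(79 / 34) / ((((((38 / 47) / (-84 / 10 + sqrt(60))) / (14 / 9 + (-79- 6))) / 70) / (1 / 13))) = 136634687 / 12597- 97596205 * sqrt(15) / 37791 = 844.53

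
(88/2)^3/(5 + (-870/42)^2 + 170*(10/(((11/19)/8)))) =22957088/6447785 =3.56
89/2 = 44.50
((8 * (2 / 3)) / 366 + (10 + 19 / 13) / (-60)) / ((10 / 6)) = -25187 / 237900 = -0.11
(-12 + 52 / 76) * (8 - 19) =2365 / 19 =124.47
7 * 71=497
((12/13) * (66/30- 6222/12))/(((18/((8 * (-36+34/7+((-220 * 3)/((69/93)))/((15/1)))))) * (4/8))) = 38316.22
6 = 6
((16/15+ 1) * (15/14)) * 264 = 4092/7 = 584.57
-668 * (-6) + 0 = 4008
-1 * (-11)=11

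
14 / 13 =1.08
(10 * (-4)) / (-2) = 20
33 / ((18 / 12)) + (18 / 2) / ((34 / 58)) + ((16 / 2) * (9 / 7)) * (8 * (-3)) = -209.50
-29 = -29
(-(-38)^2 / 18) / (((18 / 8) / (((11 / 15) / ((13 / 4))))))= -127072 / 15795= -8.05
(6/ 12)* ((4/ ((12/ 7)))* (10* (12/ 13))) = 140/ 13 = 10.77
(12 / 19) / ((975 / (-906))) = -0.59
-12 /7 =-1.71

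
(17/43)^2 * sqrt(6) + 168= 289 * sqrt(6)/1849 + 168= 168.38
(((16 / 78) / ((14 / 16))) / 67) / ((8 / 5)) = 40 / 18291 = 0.00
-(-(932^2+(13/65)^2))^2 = -471567326791201/625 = -754507722865.92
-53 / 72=-0.74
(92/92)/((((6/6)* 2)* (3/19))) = 19/6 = 3.17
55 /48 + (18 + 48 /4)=31.15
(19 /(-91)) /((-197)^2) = -19 /3531619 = -0.00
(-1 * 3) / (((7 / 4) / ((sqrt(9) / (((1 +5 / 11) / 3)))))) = -297 / 28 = -10.61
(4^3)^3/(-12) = -65536/3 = -21845.33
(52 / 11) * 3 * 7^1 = 1092 / 11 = 99.27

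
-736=-736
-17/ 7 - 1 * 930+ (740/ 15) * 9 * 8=18337/ 7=2619.57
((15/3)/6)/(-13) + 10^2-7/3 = 97.60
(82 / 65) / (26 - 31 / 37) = 3034 / 60515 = 0.05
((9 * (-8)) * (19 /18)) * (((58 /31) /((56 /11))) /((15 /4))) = -24244 /3255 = -7.45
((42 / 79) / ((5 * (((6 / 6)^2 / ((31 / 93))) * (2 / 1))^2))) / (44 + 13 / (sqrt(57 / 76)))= 77 / 1013570 - 91 * sqrt(3) / 6081420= 0.00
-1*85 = -85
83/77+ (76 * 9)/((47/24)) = 1267933/3619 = 350.35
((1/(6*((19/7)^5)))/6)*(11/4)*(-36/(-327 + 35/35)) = 184877/3228833096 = 0.00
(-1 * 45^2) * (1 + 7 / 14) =-6075 / 2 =-3037.50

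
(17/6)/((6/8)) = 34/9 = 3.78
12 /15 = 4 /5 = 0.80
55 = 55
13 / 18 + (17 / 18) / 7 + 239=1679 / 7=239.86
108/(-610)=-54/305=-0.18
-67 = -67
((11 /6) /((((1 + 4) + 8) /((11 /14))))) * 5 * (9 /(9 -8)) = 1815 /364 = 4.99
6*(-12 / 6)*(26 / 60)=-26 / 5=-5.20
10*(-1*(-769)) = 7690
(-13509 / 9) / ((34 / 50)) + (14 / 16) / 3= -2207.06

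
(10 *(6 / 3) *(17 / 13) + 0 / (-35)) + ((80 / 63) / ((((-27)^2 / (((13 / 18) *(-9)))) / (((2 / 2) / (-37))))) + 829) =18891113743 / 22090887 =855.15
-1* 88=-88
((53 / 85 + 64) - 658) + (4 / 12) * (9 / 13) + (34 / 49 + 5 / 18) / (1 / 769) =150145733 / 974610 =154.06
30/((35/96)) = 576/7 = 82.29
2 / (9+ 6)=2 / 15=0.13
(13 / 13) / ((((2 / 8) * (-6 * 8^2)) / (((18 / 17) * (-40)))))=15 / 34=0.44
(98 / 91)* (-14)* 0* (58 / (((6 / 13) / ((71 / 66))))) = 0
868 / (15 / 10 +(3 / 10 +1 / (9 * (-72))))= 482.64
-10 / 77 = -0.13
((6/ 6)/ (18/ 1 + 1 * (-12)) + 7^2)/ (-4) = -12.29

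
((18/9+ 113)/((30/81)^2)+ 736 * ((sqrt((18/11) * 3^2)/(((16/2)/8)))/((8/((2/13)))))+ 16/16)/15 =552 * sqrt(22)/715+ 16787/300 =59.58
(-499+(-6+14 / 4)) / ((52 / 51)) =-51153 / 104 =-491.86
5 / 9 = 0.56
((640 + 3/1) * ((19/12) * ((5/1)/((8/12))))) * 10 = 305425/4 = 76356.25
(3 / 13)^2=9 / 169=0.05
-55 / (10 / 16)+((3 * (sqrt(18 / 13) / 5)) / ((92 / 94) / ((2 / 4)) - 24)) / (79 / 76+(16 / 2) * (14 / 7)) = -88 - 8037 * sqrt(26) / 21801325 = -88.00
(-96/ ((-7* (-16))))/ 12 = -1/ 14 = -0.07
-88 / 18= -44 / 9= -4.89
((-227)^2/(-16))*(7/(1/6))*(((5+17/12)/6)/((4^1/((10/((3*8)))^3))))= -3471766375/1327104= -2616.05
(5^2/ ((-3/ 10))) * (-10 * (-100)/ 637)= -250000/ 1911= -130.82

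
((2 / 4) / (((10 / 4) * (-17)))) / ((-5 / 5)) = 1 / 85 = 0.01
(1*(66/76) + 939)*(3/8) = 352.45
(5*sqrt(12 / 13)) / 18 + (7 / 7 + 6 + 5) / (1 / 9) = 5*sqrt(39) / 117 + 108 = 108.27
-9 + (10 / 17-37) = -772 / 17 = -45.41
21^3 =9261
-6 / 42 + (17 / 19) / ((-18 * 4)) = -1487 / 9576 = -0.16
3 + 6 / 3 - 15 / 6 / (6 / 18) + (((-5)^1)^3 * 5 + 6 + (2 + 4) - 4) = -1239 / 2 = -619.50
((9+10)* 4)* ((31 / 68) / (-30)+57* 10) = 22092611 / 510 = 43318.85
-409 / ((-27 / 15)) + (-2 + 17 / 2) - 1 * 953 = -12947 / 18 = -719.28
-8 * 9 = -72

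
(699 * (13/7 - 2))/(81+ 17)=-1.02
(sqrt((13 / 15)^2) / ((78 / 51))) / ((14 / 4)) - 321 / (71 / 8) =-268433 / 7455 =-36.01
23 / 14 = 1.64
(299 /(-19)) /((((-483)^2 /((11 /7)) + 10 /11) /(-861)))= 2831829 /31027627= 0.09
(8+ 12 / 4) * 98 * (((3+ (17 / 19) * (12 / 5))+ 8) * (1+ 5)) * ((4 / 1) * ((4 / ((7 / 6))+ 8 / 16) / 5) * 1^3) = 25389672 / 95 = 267259.71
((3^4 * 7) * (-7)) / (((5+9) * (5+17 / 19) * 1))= -1539 / 32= -48.09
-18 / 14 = -9 / 7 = -1.29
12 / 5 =2.40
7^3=343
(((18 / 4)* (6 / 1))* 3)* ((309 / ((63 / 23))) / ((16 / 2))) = 63963 / 56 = 1142.20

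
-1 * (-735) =735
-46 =-46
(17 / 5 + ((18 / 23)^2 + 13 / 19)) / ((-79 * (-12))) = 59008 / 11910435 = 0.00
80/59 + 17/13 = 2043/767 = 2.66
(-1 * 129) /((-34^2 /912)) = 29412 /289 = 101.77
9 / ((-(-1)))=9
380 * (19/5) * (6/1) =8664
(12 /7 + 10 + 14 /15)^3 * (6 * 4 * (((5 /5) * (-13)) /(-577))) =243572113408 /222649875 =1093.97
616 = 616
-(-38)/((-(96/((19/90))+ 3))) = -722/8697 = -0.08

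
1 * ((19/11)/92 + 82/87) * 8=169274/22011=7.69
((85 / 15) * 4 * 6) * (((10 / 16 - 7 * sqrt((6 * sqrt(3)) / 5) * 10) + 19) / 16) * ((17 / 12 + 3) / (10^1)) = -305.19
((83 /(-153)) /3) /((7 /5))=-415 /3213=-0.13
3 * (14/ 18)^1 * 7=49/ 3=16.33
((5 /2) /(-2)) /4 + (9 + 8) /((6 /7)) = 937 /48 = 19.52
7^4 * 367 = 881167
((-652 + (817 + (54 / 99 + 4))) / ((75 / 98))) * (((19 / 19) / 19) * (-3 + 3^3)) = 292432 / 1045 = 279.84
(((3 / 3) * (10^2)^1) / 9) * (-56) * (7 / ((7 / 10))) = -56000 / 9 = -6222.22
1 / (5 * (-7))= -1 / 35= -0.03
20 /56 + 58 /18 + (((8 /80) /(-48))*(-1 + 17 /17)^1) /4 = 451 /126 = 3.58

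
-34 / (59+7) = -17 / 33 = -0.52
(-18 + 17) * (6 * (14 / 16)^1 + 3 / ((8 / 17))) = -93 / 8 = -11.62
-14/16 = -7/8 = -0.88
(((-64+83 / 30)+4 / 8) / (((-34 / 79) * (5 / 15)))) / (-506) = -71969 / 86020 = -0.84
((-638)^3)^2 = 67441011031941184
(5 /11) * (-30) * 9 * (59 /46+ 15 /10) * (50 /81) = -160000 /759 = -210.80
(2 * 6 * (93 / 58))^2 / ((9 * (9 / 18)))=69192 / 841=82.27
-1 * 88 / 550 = -4 / 25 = -0.16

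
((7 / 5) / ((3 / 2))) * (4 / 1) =56 / 15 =3.73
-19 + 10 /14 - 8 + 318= 2042 /7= 291.71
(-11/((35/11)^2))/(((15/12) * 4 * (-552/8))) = 1331/422625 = 0.00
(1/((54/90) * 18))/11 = 5/594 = 0.01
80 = 80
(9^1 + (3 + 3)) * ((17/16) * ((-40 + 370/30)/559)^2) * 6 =585565/2499848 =0.23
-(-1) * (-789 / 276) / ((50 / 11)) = -2893 / 4600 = -0.63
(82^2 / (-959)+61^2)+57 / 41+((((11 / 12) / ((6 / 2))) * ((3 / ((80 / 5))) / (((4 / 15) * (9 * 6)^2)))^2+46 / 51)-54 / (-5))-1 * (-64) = 196126777198899106457 / 51733737933373440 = 3791.08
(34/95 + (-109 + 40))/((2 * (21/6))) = -6521/665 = -9.81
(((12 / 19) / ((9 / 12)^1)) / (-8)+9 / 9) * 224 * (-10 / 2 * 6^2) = -685440 / 19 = -36075.79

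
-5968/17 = -351.06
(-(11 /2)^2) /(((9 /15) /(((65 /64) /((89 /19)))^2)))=-922761125 /389332992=-2.37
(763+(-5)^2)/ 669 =1.18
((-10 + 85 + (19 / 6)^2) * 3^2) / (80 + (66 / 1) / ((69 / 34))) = 70403 / 10352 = 6.80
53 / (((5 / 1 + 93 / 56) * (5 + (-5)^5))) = -371 / 145470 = -0.00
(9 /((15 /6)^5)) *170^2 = 332928 /125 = 2663.42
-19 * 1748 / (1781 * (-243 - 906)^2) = -33212 / 2351277981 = -0.00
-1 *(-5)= 5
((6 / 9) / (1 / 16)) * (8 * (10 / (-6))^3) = -32000 / 81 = -395.06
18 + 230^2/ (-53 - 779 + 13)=-38158/ 819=-46.59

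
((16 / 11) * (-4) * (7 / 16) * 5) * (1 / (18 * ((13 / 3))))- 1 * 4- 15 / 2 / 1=-10007 / 858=-11.66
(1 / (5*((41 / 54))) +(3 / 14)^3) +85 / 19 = 50734709 / 10687880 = 4.75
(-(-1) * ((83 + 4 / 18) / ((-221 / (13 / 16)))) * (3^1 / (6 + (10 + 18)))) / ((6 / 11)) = -8239 / 166464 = -0.05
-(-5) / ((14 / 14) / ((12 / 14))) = 30 / 7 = 4.29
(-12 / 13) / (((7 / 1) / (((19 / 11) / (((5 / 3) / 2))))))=-1368 / 5005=-0.27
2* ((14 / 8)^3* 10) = 1715 / 16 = 107.19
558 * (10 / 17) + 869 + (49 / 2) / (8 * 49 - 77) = 1831889 / 1530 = 1197.31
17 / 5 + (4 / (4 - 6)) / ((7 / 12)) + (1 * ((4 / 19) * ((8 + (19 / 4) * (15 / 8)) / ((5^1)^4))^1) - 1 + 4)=1979787 / 665000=2.98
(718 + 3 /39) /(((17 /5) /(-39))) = -140025 /17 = -8236.76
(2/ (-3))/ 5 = -2/ 15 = -0.13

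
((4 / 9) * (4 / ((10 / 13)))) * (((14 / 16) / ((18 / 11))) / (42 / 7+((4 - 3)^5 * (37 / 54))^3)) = 0.20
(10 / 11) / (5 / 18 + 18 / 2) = 180 / 1837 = 0.10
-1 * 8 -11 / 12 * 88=-266 / 3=-88.67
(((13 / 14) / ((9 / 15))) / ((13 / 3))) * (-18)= -45 / 7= -6.43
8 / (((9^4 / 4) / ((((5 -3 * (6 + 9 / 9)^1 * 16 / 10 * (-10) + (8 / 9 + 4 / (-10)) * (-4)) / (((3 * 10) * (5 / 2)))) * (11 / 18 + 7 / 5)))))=44184272 / 996451875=0.04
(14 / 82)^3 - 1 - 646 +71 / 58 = -2581416161 / 3997418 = -645.77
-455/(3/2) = -910/3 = -303.33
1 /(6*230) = 1 /1380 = 0.00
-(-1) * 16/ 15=16/ 15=1.07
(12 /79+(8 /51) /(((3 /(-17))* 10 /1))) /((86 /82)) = 9184 /152865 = 0.06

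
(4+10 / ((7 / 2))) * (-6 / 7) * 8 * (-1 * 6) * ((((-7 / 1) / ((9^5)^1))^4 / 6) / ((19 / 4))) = 50176 / 25666182635786849691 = 0.00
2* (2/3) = 4/3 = 1.33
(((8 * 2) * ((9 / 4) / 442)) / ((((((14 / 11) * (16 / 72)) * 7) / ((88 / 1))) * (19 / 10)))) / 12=32670 / 205751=0.16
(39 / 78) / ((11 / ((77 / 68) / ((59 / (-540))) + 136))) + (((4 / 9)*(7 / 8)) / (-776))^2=12292885235273 / 2152593729792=5.71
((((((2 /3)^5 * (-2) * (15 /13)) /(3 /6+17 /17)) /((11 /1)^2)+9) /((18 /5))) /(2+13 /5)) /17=0.03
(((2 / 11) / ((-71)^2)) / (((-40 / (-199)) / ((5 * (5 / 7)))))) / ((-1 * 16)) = -995 / 24842048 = -0.00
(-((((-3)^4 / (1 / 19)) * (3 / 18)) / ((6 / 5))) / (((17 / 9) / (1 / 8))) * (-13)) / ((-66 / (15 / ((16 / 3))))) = -1500525 / 191488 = -7.84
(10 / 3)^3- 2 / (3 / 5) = 910 / 27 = 33.70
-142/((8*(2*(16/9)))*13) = -639/1664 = -0.38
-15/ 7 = -2.14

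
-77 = -77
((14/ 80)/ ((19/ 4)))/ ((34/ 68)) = 7/ 95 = 0.07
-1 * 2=-2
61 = 61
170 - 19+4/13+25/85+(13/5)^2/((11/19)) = 9923231/60775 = 163.28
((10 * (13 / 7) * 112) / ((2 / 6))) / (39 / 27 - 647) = -9.67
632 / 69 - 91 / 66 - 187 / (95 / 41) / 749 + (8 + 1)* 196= 63788072253 / 36004430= 1771.67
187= 187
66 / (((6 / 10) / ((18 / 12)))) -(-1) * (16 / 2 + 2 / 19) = 3289 / 19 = 173.11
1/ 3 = 0.33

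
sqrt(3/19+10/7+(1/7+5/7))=5 * sqrt(1729)/133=1.56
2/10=1/5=0.20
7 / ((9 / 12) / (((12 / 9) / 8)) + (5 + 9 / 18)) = 7 / 10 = 0.70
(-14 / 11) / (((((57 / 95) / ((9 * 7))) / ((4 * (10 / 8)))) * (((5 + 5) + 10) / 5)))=-3675 / 22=-167.05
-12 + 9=-3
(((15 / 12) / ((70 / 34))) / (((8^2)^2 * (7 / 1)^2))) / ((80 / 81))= 1377 / 449576960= 0.00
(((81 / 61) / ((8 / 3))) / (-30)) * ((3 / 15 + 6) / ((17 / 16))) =-2511 / 25925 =-0.10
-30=-30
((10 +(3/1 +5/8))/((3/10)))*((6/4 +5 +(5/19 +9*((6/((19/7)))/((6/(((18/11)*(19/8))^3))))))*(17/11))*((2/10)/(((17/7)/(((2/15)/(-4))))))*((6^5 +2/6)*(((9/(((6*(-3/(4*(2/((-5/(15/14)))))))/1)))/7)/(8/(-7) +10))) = -4171.74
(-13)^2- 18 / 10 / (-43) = 36344 / 215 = 169.04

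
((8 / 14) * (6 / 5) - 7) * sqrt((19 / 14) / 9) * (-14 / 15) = 221 * sqrt(266) / 1575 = 2.29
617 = 617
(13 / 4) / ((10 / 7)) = 91 / 40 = 2.28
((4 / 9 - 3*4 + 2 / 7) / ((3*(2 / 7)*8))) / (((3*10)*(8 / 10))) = -0.07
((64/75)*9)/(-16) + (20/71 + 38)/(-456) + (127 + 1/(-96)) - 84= 42.43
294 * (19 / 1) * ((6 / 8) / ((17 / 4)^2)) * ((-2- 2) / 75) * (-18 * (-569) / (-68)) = 228847248 / 122825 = 1863.20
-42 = -42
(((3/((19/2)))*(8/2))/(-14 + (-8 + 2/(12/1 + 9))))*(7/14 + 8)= -1071/2185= -0.49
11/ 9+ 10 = 101/ 9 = 11.22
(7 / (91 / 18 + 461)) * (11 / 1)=1386 / 8389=0.17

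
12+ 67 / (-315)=3713 / 315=11.79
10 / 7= 1.43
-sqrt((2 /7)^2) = -2 /7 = -0.29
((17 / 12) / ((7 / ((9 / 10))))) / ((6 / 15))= 51 / 112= 0.46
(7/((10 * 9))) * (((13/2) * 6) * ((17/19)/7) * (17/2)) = 3757/1140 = 3.30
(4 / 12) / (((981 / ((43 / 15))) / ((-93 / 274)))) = -1333 / 4031910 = -0.00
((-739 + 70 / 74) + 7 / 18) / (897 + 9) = -491285 / 603396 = -0.81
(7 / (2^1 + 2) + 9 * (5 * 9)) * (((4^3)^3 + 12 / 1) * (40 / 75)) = 853055624 / 15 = 56870374.93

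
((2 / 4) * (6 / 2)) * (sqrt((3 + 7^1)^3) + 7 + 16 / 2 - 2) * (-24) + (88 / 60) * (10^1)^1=-360 * sqrt(10) - 1360 / 3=-1591.75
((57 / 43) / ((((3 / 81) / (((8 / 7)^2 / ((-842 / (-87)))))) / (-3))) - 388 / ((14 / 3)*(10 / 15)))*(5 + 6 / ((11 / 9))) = -1379.39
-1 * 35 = -35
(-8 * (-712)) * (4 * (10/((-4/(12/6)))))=-113920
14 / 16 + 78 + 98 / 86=27525 / 344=80.01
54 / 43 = 1.26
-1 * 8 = -8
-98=-98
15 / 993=5 / 331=0.02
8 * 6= 48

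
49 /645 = 0.08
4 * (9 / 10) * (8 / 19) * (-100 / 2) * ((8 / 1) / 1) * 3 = -34560 / 19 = -1818.95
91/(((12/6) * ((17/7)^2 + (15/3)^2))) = 4459/3028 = 1.47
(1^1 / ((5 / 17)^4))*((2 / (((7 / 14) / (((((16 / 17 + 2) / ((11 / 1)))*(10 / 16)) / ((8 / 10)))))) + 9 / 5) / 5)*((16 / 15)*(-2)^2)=774839056 / 2578125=300.54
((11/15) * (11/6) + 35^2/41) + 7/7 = 118901/3690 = 32.22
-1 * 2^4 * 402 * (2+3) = -32160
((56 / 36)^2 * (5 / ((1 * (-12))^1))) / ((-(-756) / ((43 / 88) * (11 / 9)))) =-1505 / 1889568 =-0.00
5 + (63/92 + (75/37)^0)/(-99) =45385/9108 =4.98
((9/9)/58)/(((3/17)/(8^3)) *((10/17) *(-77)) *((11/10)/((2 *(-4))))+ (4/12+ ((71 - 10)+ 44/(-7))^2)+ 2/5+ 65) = 435025920/77192972255239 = 0.00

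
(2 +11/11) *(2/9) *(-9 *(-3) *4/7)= 72/7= 10.29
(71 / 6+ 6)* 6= 107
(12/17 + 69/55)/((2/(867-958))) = -89.20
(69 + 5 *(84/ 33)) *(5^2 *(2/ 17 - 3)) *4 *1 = -4405100/ 187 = -23556.68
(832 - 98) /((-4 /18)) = -3303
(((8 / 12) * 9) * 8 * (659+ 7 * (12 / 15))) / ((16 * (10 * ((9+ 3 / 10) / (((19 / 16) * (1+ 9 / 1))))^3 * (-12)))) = -14245285625 / 411830784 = -34.59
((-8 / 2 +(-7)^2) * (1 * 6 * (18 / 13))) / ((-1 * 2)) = -2430 / 13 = -186.92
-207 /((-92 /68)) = 153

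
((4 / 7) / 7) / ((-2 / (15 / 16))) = -15 / 392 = -0.04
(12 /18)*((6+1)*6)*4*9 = 1008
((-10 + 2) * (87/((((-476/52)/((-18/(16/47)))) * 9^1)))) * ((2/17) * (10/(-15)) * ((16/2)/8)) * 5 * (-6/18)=-354380/6069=-58.39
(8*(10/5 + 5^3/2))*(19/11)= 891.27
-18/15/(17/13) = -78/85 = -0.92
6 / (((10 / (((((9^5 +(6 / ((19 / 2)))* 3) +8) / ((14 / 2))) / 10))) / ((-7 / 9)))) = -1122119 / 2850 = -393.73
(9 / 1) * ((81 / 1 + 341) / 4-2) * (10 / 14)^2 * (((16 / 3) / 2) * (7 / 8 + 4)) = 6178.32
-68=-68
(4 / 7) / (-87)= -4 / 609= -0.01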